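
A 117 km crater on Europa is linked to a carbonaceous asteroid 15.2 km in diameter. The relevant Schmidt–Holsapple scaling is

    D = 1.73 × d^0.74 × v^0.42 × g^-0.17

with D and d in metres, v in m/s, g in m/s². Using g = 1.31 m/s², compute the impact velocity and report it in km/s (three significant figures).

v ≈ 15.1 km/s

Rearranging for v: v = [D / (1.73 · 15200^0.74 · 1.31^-0.17)]^(1/0.42).
D = 117000 m.
15200^0.74 = 1243
1.31^-0.17 = 0.9551
Denominator = 1.73 × 1243 × 0.9551 = 2054
D / 2054 = 117000 / 2054 = 56.96
v = 56.96^(1/0.42) = 56.96^2.381 = 15136 m/s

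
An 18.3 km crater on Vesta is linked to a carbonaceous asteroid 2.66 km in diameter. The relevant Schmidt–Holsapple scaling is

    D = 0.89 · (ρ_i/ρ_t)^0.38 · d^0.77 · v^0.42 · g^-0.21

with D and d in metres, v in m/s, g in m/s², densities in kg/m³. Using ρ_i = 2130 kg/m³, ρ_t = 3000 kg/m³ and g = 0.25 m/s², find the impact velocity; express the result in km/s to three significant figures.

Rearranging for v: v = [D / (0.89 · (2130/3000)^0.38 · 2660^0.77 · 0.25^-0.21)]^(1/0.42).
D = 18300 m.
(2130/3000)^0.38 = 0.8780
2660^0.77 = 433.7
0.25^-0.21 = 1.338
Denominator = 0.89 × 0.8780 × 433.7 × 1.338 = 453.5
D / 453.5 = 18300 / 453.5 = 40.35
v = 40.35^(1/0.42) = 40.35^2.381 = 6661 m/s

v ≈ 6.66 km/s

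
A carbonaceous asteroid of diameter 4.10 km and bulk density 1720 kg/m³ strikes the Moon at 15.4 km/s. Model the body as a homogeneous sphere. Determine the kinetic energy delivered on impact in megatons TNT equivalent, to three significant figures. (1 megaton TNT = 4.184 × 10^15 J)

E ≈ 1.76 × 10^6 Mt TNT

d = 4100 m; v = 15400 m/s.
Mass m = (π/6) ρ d³ = (π/6) × 1720 × (4100)³ = 6.207 × 10^13 kg
E = ½ m v² = 0.5 × 6.207 × 10^13 × (15400)² = 7.360 × 10^21 J
   = 7.360 × 10^21 / 4.184×10^15 = 1.759 × 10^6 Mt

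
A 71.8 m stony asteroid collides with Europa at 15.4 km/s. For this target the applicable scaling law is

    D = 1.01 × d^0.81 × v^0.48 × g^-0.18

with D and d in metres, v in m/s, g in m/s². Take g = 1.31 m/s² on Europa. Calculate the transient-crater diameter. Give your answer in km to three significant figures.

D ≈ 3.14 km

In SI units: v = 15400 m/s.
d^0.81 = 71.8^0.81 = 31.88
v^0.48 = 15400^0.48 = 102.3
g^-0.18 = 1.31^-0.18 = 0.9526
D = 1.01 × 31.88 × 102.3 × 0.9526 = 3138 m
   = 3.138 km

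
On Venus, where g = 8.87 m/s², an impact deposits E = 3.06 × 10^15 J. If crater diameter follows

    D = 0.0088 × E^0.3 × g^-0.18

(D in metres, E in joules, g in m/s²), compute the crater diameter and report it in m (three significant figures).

D ≈ 263 m

E^0.3 = (3.06 × 10^15)^0.3 = 4.423 × 10^4
g^-0.18 = 8.87^-0.18 = 0.6751
D = 0.0088 × 4.423 × 10^4 × 0.6751 = 262.8 m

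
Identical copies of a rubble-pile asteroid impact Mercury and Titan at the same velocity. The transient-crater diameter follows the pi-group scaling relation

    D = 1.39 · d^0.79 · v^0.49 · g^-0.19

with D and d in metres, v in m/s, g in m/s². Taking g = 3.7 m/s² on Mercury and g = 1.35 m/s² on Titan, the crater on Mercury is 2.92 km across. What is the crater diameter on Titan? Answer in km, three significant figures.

D ≈ 3.54 km

All impactor-dependent factors cancel in the ratio, leaving D_Titan/D_Mercury = (g_Titan/g_Mercury)^-0.19.
(1.35/3.7)^-0.19 = 0.3649^-0.19 = 1.211
D_Titan = 1.211 × 2.92 km = 3.54 km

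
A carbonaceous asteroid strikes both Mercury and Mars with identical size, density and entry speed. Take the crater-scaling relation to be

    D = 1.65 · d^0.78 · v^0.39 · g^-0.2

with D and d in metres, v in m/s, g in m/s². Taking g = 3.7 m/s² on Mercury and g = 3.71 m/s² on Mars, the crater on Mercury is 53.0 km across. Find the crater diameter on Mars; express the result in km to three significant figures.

D ≈ 53.0 km

All impactor-dependent factors cancel in the ratio, leaving D_Mars/D_Mercury = (g_Mars/g_Mercury)^-0.2.
(3.71/3.7)^-0.2 = 1.003^-0.2 = 0.9994
D_Mars = 0.9994 × 53.0 km = 53.0 km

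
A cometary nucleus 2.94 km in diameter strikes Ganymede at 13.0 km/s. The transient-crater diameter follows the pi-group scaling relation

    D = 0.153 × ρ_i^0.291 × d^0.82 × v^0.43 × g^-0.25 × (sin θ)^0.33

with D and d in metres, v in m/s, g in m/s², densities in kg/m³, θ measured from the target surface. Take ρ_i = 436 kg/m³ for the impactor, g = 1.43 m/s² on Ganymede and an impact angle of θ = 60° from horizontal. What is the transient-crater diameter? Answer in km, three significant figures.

D ≈ 32.1 km

In SI units: d = 2940 m, v = 13000 m/s.
ρ_i^0.291 = 436^0.291 = 5.863
d^0.82 = 2940^0.82 = 698.3
v^0.43 = 13000^0.43 = 58.75
g^-0.25 = 1.43^-0.25 = 0.9145
(sin 60°)^0.33 = 0.8660^0.33 = 0.9536
D = 0.153 × 5.863 × 698.3 × 58.75 × 0.9145 × 0.9536 = 32093 m
   = 32.09 km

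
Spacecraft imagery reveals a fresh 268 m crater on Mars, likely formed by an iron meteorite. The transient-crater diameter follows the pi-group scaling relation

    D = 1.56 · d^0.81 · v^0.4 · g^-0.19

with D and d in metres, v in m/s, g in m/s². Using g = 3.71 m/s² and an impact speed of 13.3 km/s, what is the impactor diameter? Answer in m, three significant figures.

d ≈ 7.18 m

Rearranging for d: d = [D / (1.56 · 13300^0.4 · 3.71^-0.19)]^(1/0.81).
13300^0.4 = 44.62
3.71^-0.19 = 0.7795
Denominator = 1.56 × 44.62 × 0.7795 = 54.26
D / 54.26 = 268 / 54.26 = 4.939
d = 4.939^(1/0.81) = 4.939^1.2346 = 7.184 m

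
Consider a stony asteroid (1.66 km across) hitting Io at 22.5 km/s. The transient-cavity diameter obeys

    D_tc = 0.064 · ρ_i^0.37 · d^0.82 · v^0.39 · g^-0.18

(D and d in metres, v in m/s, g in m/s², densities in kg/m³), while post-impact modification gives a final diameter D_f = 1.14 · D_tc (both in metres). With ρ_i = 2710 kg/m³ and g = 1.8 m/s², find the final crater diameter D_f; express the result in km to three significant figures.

D_f ≈ 26.6 km

In SI: d = 1660 m, v = 22500 m/s.
ρ_i^0.37 = 2710^0.37 = 18.63
d^0.82 = 1660^0.82 = 437.0
v^0.39 = 22500^0.39 = 49.81
g^-0.18 = 1.8^-0.18 = 0.8996
D_tc = 0.064 × 18.63 × 437.0 × 49.81 × 0.8996 = 23350 m
D_f = 1.14 × 23350 = 26619 m
     = 26.62 km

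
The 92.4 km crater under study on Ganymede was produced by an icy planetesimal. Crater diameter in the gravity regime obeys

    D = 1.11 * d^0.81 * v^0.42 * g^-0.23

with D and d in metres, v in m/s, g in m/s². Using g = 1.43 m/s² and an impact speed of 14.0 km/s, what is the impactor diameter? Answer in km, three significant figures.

Rearranging for d: d = [D / (1.11 · 14000^0.42 · 1.43^-0.23)]^(1/0.81).
D = 92400 m.
14000^0.42 = 55.13
1.43^-0.23 = 0.9210
Denominator = 1.11 × 55.13 × 0.9210 = 56.36
D / 56.36 = 92400 / 56.36 = 1639
d = 1639^(1/0.81) = 1639^1.2346 = 9305 m

d ≈ 9.31 km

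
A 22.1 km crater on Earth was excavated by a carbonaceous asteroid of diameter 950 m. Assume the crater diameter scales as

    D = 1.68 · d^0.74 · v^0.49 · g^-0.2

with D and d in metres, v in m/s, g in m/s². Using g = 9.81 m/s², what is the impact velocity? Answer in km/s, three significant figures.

Rearranging for v: v = [D / (1.68 · 950^0.74 · 9.81^-0.2)]^(1/0.49).
D = 22100 m.
950^0.74 = 159.8
9.81^-0.2 = 0.6334
Denominator = 1.68 × 159.8 × 0.6334 = 170.0
D / 170.0 = 22100 / 170.0 = 130.0
v = 130.0^(1/0.49) = 130.0^2.0408 = 20613 m/s

v ≈ 20.6 km/s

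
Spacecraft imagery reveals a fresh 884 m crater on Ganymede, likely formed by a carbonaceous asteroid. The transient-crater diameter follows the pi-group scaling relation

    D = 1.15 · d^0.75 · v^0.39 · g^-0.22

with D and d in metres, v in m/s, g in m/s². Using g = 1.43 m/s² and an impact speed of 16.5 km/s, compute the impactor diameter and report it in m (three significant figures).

Rearranging for d: d = [D / (1.15 · 16500^0.39 · 1.43^-0.22)]^(1/0.75).
16500^0.39 = 44.14
1.43^-0.22 = 0.9243
Denominator = 1.15 × 44.14 × 0.9243 = 46.92
D / 46.92 = 884 / 46.92 = 18.84
d = 18.84^(1/0.75) = 18.84^1.3333 = 50.13 m

d ≈ 50.1 m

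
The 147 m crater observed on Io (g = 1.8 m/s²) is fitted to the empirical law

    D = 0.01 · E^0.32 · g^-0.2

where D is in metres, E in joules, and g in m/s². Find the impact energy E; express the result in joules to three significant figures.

Rearranging: E = [D / (0.01 · g^-0.2)]^(1/0.32).
g^-0.2 = 1.8^-0.2 = 0.8891
D / (0.01 × 0.8891) = 147 / (8.891 × 10^-3) = 1.653 × 10^4
E = (1.653 × 10^4)^3.125 = 1.521 × 10^13 J

E ≈ 1.52 × 10^13 J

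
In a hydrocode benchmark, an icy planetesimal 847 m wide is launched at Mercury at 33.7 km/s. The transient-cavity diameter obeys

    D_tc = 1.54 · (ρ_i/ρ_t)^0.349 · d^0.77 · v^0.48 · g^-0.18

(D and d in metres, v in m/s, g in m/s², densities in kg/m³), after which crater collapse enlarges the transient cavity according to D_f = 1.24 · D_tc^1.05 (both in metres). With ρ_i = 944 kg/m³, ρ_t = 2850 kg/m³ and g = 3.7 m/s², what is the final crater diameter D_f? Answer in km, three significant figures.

v = 33700 m/s.
(ρ_i/ρ_t)^0.349 = (944/2850)^0.349 = 0.6800
d^0.77 = 847^0.77 = 179.7
v^0.48 = 33700^0.48 = 149.0
g^-0.18 = 3.7^-0.18 = 0.7902
D_tc = 1.54 × 0.6800 × 179.7 × 149.0 × 0.7902 = 22160 m
D_f = 1.24 × (22160)^1.05 = 45318 m
     = 45.32 km

D_f ≈ 45.3 km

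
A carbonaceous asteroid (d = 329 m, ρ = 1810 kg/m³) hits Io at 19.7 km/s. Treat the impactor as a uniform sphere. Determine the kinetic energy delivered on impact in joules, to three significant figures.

E ≈ 6.55 × 10^18 J

v = 19700 m/s.
Mass m = (π/6) ρ d³ = (π/6) × 1810 × (329)³ = 3.375 × 10^10 kg
E = ½ m v² = 0.5 × 3.375 × 10^10 × (19700)² = 6.549 × 10^18 J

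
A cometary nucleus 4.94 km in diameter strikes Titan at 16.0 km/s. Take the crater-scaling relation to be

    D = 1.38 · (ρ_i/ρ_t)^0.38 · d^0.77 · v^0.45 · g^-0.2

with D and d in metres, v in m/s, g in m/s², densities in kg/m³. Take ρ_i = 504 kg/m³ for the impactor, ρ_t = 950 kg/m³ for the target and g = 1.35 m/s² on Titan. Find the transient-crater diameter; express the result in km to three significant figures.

In SI units: d = 4940 m, v = 16000 m/s.
(ρ_i/ρ_t)^0.38 = (504/950)^0.38 = 0.7859
d^0.77 = 4940^0.77 = 698.5
v^0.45 = 16000^0.45 = 77.96
g^-0.2 = 1.35^-0.2 = 0.9417
D = 1.38 × 0.7859 × 698.5 × 77.96 × 0.9417 = 55616 m
   = 55.62 km

D ≈ 55.6 km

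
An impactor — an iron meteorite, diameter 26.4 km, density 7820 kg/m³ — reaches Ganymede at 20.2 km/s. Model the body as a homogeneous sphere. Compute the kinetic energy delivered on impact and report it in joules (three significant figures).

E ≈ 1.54 × 10^25 J

d = 26400 m; v = 20200 m/s.
Mass m = (π/6) ρ d³ = (π/6) × 7820 × (26400)³ = 7.534 × 10^16 kg
E = ½ m v² = 0.5 × 7.534 × 10^16 × (20200)² = 1.537 × 10^25 J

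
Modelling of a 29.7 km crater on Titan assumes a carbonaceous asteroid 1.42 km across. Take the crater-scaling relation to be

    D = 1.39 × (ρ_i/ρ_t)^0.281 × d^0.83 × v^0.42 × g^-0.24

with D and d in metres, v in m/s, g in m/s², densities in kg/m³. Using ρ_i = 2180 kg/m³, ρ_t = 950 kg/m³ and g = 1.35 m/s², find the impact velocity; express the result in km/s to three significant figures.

Rearranging for v: v = [D / (1.39 · (2180/950)^0.281 · 1420^0.83 · 1.35^-0.24)]^(1/0.42).
D = 29700 m.
(2180/950)^0.281 = 1.263
1420^0.83 = 413.4
1.35^-0.24 = 0.9305
Denominator = 1.39 × 1.263 × 413.4 × 0.9305 = 675.3
D / 675.3 = 29700 / 675.3 = 43.98
v = 43.98^(1/0.42) = 43.98^2.381 = 8177 m/s

v ≈ 8.18 km/s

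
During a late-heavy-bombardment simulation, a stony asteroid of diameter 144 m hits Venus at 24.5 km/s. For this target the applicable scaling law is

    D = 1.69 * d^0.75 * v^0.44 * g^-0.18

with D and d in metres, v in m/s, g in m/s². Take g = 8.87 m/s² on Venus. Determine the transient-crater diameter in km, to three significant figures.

D ≈ 4.05 km

In SI units: v = 24500 m/s.
d^0.75 = 144^0.75 = 41.57
v^0.44 = 24500^0.44 = 85.36
g^-0.18 = 8.87^-0.18 = 0.6751
D = 1.69 × 41.57 × 85.36 × 0.6751 = 4048 m
   = 4.048 km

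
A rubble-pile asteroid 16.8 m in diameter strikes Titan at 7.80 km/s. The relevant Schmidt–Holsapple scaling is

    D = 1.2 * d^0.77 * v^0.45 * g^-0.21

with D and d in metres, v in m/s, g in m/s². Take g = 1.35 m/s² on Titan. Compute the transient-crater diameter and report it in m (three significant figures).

In SI units: v = 7800 m/s.
d^0.77 = 16.8^0.77 = 8.780
v^0.45 = 7800^0.45 = 56.42
g^-0.21 = 1.35^-0.21 = 0.9389
D = 1.2 × 8.780 × 56.42 × 0.9389 = 558.1 m

D ≈ 558 m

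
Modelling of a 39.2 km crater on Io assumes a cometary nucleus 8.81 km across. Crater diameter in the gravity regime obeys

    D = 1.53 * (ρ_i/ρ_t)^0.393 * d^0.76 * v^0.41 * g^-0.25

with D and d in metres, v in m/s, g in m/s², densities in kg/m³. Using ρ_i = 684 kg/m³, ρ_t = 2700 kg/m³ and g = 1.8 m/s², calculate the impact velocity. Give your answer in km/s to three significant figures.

v ≈ 14.7 km/s

Rearranging for v: v = [D / (1.53 · (684/2700)^0.393 · 8810^0.76 · 1.8^-0.25)]^(1/0.41).
D = 39200 m.
(684/2700)^0.393 = 0.5830
8810^0.76 = 995.8
1.8^-0.25 = 0.8633
Denominator = 1.53 × 0.5830 × 995.8 × 0.8633 = 766.8
D / 766.8 = 39200 / 766.8 = 51.12
v = 51.12^(1/0.41) = 51.12^2.439 = 14698 m/s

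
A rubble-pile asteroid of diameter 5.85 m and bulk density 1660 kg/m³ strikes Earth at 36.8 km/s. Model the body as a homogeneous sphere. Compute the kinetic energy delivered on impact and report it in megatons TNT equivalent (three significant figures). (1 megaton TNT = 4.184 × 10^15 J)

v = 36800 m/s.
Mass m = (π/6) ρ d³ = (π/6) × 1660 × (5.85)³ = 1.740 × 10^5 kg
E = ½ m v² = 0.5 × 1.740 × 10^5 × (36800)² = 1.178 × 10^14 J
   = 1.178 × 10^14 / 4.184×10^15 = 0.02815 Mt

E ≈ 0.0282 Mt TNT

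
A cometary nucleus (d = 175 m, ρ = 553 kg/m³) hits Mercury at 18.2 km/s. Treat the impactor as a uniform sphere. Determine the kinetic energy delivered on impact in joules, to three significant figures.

E ≈ 2.57 × 10^17 J

v = 18200 m/s.
Mass m = (π/6) ρ d³ = (π/6) × 553 × (175)³ = 1.552 × 10^9 kg
E = ½ m v² = 0.5 × 1.552 × 10^9 × (18200)² = 2.570 × 10^17 J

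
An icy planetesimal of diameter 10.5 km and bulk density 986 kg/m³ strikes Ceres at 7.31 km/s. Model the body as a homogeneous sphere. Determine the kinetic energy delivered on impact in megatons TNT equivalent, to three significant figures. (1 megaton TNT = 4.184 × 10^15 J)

d = 10500 m; v = 7310 m/s.
Mass m = (π/6) ρ d³ = (π/6) × 986 × (10500)³ = 5.976 × 10^14 kg
E = ½ m v² = 0.5 × 5.976 × 10^14 × (7310)² = 1.597 × 10^22 J
   = 1.597 × 10^22 / 4.184×10^15 = 3.817 × 10^6 Mt

E ≈ 3.82 × 10^6 Mt TNT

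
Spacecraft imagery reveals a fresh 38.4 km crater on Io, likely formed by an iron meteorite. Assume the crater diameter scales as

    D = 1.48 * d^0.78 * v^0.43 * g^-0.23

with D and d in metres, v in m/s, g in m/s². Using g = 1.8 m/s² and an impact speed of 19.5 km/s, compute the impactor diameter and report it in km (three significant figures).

Rearranging for d: d = [D / (1.48 · 19500^0.43 · 1.8^-0.23)]^(1/0.78).
D = 38400 m.
19500^0.43 = 69.94
1.8^-0.23 = 0.8735
Denominator = 1.48 × 69.94 × 0.8735 = 90.42
D / 90.42 = 38400 / 90.42 = 424.7
d = 424.7^(1/0.78) = 424.7^1.2821 = 2341 m

d ≈ 2.34 km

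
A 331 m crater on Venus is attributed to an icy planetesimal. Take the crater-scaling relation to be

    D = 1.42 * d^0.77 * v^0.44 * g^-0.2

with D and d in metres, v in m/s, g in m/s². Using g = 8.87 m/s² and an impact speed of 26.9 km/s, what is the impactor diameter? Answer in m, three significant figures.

Rearranging for d: d = [D / (1.42 · 26900^0.44 · 8.87^-0.2)]^(1/0.77).
26900^0.44 = 88.94
8.87^-0.2 = 0.6463
Denominator = 1.42 × 88.94 × 0.6463 = 81.62
D / 81.62 = 331 / 81.62 = 4.055
d = 4.055^(1/0.77) = 4.055^1.2987 = 6.160 m

d ≈ 6.16 m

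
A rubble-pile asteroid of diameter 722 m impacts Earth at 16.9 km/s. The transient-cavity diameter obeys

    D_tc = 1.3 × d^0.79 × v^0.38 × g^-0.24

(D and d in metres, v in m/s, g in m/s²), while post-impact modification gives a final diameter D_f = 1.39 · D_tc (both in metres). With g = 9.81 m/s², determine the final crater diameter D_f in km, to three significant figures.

v = 16900 m/s.
d^0.79 = 722^0.79 = 181.2
v^0.38 = 16900^0.38 = 40.42
g^-0.24 = 9.81^-0.24 = 0.5781
D_tc = 1.3 × 181.2 × 40.42 × 0.5781 = 5504 m
D_f = 1.39 × 5504 = 7651 m
     = 7.651 km

D_f ≈ 7.65 km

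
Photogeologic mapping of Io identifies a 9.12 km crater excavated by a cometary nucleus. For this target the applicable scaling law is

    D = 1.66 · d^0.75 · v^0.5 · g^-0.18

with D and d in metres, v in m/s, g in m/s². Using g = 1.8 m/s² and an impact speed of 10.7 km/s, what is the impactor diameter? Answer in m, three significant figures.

Rearranging for d: d = [D / (1.66 · 10700^0.5 · 1.8^-0.18)]^(1/0.75).
D = 9120 m.
10700^0.5 = 103.4
1.8^-0.18 = 0.8996
Denominator = 1.66 × 103.4 × 0.8996 = 154.4
D / 154.4 = 9120 / 154.4 = 59.07
d = 59.07^(1/0.75) = 59.07^1.3333 = 230.0 m

d ≈ 230 m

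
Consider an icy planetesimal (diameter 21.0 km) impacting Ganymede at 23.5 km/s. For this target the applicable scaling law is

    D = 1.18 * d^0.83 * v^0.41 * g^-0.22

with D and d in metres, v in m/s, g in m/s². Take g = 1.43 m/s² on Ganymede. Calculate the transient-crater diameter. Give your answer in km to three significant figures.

In SI units: d = 21000 m, v = 23500 m/s.
d^0.83 = 21000^0.83 = 3868
v^0.41 = 23500^0.41 = 61.96
g^-0.22 = 1.43^-0.22 = 0.9243
D = 1.18 × 3868 × 61.96 × 0.9243 = 2.614 × 10^5 m
   = 261.4 km

D ≈ 261 km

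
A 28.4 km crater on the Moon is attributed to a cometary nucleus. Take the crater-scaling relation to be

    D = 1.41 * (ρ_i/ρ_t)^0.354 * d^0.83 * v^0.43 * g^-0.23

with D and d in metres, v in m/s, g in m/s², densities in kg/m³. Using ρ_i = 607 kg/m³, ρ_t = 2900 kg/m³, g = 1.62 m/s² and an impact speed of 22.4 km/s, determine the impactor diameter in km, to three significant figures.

d ≈ 1.90 km

Rearranging for d: d = [D / (1.41 · (607/2900)^0.354 · 22400^0.43 · 1.62^-0.23)]^(1/0.83).
D = 28400 m.
(607/2900)^0.354 = 0.5749
22400^0.43 = 74.23
1.62^-0.23 = 0.8950
Denominator = 1.41 × 0.5749 × 74.23 × 0.8950 = 53.85
D / 53.85 = 28400 / 53.85 = 527.4
d = 527.4^(1/0.83) = 527.4^1.2048 = 1904 m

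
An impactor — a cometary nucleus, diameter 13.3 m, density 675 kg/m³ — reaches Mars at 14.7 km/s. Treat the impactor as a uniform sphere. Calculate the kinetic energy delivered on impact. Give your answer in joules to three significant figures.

E ≈ 8.98 × 10^13 J

v = 14700 m/s.
Mass m = (π/6) ρ d³ = (π/6) × 675 × (13.3)³ = 8.315 × 10^5 kg
E = ½ m v² = 0.5 × 8.315 × 10^5 × (14700)² = 8.984 × 10^13 J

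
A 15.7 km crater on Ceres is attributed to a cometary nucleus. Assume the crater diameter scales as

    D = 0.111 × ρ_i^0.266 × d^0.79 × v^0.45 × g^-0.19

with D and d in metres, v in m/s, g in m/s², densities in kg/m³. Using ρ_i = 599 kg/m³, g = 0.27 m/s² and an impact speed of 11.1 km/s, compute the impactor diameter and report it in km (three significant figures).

Rearranging for d: d = [D / (0.111 · 599^0.266 · 11100^0.45 · 0.27^-0.19)]^(1/0.79).
D = 15700 m.
599^0.266 = 5.480
11100^0.45 = 66.13
0.27^-0.19 = 1.282
Denominator = 0.111 × 5.480 × 66.13 × 1.282 = 51.57
D / 51.57 = 15700 / 51.57 = 304.4
d = 304.4^(1/0.79) = 304.4^1.2658 = 1392 m

d ≈ 1.39 km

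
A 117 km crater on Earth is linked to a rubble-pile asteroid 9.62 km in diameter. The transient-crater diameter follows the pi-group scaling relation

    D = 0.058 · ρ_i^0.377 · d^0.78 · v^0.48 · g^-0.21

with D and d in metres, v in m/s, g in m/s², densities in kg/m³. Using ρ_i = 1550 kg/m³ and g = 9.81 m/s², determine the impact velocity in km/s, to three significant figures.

v ≈ 38.9 km/s

Rearranging for v: v = [D / (0.058 · 1550^0.377 · 9620^0.78 · 9.81^-0.21)]^(1/0.48).
D = 117000 m.
1550^0.377 = 15.95
9620^0.78 = 1279
9.81^-0.21 = 0.6191
Denominator = 0.058 × 15.95 × 1279 × 0.6191 = 732.5
D / 732.5 = 117000 / 732.5 = 159.7
v = 159.7^(1/0.48) = 159.7^2.0833 = 38918 m/s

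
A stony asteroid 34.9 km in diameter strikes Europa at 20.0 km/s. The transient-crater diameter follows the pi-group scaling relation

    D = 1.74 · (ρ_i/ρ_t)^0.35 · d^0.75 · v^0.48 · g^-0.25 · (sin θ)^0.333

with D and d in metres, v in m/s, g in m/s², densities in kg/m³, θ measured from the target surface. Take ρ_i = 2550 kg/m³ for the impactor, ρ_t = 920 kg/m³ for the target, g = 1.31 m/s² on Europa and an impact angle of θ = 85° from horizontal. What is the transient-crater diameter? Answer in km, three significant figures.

In SI units: d = 34900 m, v = 20000 m/s.
(ρ_i/ρ_t)^0.35 = (2550/920)^0.35 = 1.429
d^0.75 = 34900^0.75 = 2553
v^0.48 = 20000^0.48 = 116.0
g^-0.25 = 1.31^-0.25 = 0.9347
(sin 85°)^0.333 = 0.9962^0.333 = 0.9987
D = 1.74 × 1.429 × 2553 × 116.0 × 0.9347 × 0.9987 = 6.874 × 10^5 m
   = 687.4 km

D ≈ 687 km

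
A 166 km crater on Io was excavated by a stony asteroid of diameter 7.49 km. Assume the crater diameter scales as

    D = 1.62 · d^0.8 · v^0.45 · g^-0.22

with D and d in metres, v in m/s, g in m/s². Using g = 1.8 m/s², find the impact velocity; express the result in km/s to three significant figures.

Rearranging for v: v = [D / (1.62 · 7490^0.8 · 1.8^-0.22)]^(1/0.45).
D = 166000 m.
7490^0.8 = 1258
1.8^-0.22 = 0.8787
Denominator = 1.62 × 1258 × 0.8787 = 1791
D / 1791 = 166000 / 1791 = 92.69
v = 92.69^(1/0.45) = 92.69^2.2222 = 23504 m/s

v ≈ 23.5 km/s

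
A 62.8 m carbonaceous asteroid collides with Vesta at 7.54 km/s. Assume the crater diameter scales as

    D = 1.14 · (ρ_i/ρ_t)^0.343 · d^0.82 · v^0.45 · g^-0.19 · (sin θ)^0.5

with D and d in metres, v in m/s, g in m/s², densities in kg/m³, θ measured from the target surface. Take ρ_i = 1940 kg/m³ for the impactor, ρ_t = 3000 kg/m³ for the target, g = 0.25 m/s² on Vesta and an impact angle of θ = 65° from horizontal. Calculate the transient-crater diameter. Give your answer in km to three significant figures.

In SI units: v = 7540 m/s.
(ρ_i/ρ_t)^0.343 = (1940/3000)^0.343 = 0.8611
d^0.82 = 62.8^0.82 = 29.81
v^0.45 = 7540^0.45 = 55.57
g^-0.19 = 0.25^-0.19 = 1.301
(sin 65°)^0.5 = 0.9063^0.5 = 0.9520
D = 1.14 × 0.8611 × 29.81 × 55.57 × 1.301 × 0.9520 = 2014 m
   = 2.014 km

D ≈ 2.01 km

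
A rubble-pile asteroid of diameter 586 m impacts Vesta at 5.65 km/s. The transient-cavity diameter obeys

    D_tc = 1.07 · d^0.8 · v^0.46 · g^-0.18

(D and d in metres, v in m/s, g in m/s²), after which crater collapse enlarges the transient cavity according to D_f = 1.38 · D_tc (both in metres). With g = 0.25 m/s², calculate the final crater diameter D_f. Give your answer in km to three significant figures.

D_f ≈ 16.5 km

v = 5650 m/s.
d^0.8 = 586^0.8 = 163.8
v^0.46 = 5650^0.46 = 53.20
g^-0.18 = 0.25^-0.18 = 1.283
D_tc = 1.07 × 163.8 × 53.20 × 1.283 = 11960 m
D_f = 1.38 × 11960 = 16505 m
     = 16.50 km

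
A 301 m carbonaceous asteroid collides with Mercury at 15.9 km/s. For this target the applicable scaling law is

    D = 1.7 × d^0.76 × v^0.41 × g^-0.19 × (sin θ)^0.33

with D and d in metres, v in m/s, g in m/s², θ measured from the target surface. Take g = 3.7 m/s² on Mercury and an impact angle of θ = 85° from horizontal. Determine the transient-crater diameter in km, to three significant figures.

In SI units: v = 15900 m/s.
d^0.76 = 301^0.76 = 76.51
v^0.41 = 15900^0.41 = 52.79
g^-0.19 = 3.7^-0.19 = 0.7799
(sin 85°)^0.33 = 0.9962^0.33 = 0.9987
D = 1.7 × 76.51 × 52.79 × 0.7799 × 0.9987 = 5348 m
   = 5.348 km

D ≈ 5.35 km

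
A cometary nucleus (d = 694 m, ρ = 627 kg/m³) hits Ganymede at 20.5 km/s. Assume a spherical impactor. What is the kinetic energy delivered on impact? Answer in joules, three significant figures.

E ≈ 2.31 × 10^19 J

v = 20500 m/s.
Mass m = (π/6) ρ d³ = (π/6) × 627 × (694)³ = 1.097 × 10^11 kg
E = ½ m v² = 0.5 × 1.097 × 10^11 × (20500)² = 2.305 × 10^19 J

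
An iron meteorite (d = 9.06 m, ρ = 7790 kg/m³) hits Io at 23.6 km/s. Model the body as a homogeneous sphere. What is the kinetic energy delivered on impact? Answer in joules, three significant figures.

v = 23600 m/s.
Mass m = (π/6) ρ d³ = (π/6) × 7790 × (9.06)³ = 3.033 × 10^6 kg
E = ½ m v² = 0.5 × 3.033 × 10^6 × (23600)² = 8.446 × 10^14 J

E ≈ 8.45 × 10^14 J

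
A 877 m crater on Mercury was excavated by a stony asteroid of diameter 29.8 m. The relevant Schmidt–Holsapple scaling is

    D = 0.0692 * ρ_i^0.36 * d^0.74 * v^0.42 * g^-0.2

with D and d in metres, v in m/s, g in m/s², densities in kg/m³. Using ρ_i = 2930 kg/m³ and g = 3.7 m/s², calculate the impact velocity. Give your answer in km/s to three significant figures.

v ≈ 29.5 km/s

Rearranging for v: v = [D / (0.0692 · 2930^0.36 · 29.8^0.74 · 3.7^-0.2)]^(1/0.42).
2930^0.36 = 17.70
29.8^0.74 = 12.33
3.7^-0.2 = 0.7698
Denominator = 0.0692 × 17.70 × 12.33 × 0.7698 = 11.63
D / 11.63 = 877 / 11.63 = 75.41
v = 75.41^(1/0.42) = 75.41^2.381 = 29523 m/s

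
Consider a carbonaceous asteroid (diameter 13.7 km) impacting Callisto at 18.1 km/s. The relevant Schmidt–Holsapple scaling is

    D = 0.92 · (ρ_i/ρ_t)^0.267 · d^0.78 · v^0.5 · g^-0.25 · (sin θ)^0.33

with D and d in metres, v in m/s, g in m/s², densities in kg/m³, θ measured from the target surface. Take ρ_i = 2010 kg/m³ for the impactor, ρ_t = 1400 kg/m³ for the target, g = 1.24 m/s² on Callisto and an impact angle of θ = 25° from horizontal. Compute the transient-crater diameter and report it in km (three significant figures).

In SI units: d = 13700 m, v = 18100 m/s.
(ρ_i/ρ_t)^0.267 = (2010/1400)^0.267 = 1.101
d^0.78 = 13700^0.78 = 1685
v^0.5 = 18100^0.5 = 134.5
g^-0.25 = 1.24^-0.25 = 0.9476
(sin 25°)^0.33 = 0.4226^0.33 = 0.7526
D = 0.92 × 1.101 × 1685 × 134.5 × 0.9476 × 0.7526 = 1.637 × 10^5 m
   = 163.7 km

D ≈ 164 km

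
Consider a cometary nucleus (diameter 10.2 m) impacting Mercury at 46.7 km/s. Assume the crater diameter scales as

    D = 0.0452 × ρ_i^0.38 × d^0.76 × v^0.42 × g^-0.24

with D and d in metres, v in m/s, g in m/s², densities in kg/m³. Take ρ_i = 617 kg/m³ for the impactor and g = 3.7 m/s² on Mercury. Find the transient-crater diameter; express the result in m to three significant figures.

D ≈ 203 m

In SI units: v = 46700 m/s.
ρ_i^0.38 = 617^0.38 = 11.49
d^0.76 = 10.2^0.76 = 5.842
v^0.42 = 46700^0.42 = 91.44
g^-0.24 = 3.7^-0.24 = 0.7305
D = 0.0452 × 11.49 × 5.842 × 91.44 × 0.7305 = 202.7 m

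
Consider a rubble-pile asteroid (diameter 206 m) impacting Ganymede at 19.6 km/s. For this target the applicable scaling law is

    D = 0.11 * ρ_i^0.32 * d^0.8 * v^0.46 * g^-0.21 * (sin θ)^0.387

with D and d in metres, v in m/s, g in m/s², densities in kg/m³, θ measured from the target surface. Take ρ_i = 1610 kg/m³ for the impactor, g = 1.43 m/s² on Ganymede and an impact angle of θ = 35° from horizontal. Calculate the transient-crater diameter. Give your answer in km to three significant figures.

In SI units: v = 19600 m/s.
ρ_i^0.32 = 1610^0.32 = 10.62
d^0.8 = 206^0.8 = 70.97
v^0.46 = 19600^0.46 = 94.28
g^-0.21 = 1.43^-0.21 = 0.9276
(sin 35°)^0.387 = 0.5736^0.387 = 0.8065
D = 0.11 × 10.62 × 70.97 × 94.28 × 0.9276 × 0.8065 = 5848 m
   = 5.848 km

D ≈ 5.85 km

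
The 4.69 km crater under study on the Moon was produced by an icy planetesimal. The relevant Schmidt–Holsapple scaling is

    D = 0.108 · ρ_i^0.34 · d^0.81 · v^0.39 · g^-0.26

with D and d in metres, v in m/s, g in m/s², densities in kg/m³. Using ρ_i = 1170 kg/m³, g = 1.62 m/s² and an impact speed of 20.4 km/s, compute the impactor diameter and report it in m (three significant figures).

Rearranging for d: d = [D / (0.108 · 1170^0.34 · 20400^0.39 · 1.62^-0.26)]^(1/0.81).
D = 4690 m.
1170^0.34 = 11.05
20400^0.39 = 47.95
1.62^-0.26 = 0.8821
Denominator = 0.108 × 11.05 × 47.95 × 0.8821 = 50.48
D / 50.48 = 4690 / 50.48 = 92.91
d = 92.91^(1/0.81) = 92.91^1.2346 = 269.0 m

d ≈ 269 m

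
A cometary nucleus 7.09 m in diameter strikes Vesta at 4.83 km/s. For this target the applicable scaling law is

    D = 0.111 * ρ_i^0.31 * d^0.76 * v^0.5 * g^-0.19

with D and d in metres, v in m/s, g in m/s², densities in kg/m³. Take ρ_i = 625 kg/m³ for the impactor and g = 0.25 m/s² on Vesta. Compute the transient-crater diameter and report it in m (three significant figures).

In SI units: v = 4830 m/s.
ρ_i^0.31 = 625^0.31 = 7.357
d^0.76 = 7.09^0.76 = 4.431
v^0.5 = 4830^0.5 = 69.50
g^-0.19 = 0.25^-0.19 = 1.301
D = 0.111 × 7.357 × 4.431 × 69.50 × 1.301 = 327.2 m

D ≈ 327 m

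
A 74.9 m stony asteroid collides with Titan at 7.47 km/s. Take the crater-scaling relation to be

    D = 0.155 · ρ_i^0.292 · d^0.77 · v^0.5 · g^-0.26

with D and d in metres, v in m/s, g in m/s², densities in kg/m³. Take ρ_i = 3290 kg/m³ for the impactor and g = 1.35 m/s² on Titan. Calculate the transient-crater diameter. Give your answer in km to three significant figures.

In SI units: v = 7470 m/s.
ρ_i^0.292 = 3290^0.292 = 10.64
d^0.77 = 74.9^0.77 = 27.76
v^0.5 = 7470^0.5 = 86.43
g^-0.26 = 1.35^-0.26 = 0.9249
D = 0.155 × 10.64 × 27.76 × 86.43 × 0.9249 = 3660 m
   = 3.660 km

D ≈ 3.66 km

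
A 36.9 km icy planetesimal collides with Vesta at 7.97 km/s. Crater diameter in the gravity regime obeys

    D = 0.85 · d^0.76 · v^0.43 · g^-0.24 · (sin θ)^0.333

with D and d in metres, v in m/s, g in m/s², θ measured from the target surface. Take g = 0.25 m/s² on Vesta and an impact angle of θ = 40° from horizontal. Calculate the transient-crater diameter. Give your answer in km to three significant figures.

D ≈ 144 km

In SI units: d = 36900 m, v = 7970 m/s.
d^0.76 = 36900^0.76 = 2958
v^0.43 = 7970^0.43 = 47.60
g^-0.24 = 0.25^-0.24 = 1.395
(sin 40°)^0.333 = 0.6428^0.333 = 0.8632
D = 0.85 × 2958 × 47.60 × 1.395 × 0.8632 = 1.441 × 10^5 m
   = 144.1 km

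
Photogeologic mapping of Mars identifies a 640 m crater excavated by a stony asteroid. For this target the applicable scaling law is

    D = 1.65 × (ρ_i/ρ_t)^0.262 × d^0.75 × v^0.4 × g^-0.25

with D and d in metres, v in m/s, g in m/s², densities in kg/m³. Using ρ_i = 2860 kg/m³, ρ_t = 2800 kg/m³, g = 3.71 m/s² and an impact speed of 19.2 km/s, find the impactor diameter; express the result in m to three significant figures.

d ≈ 22.6 m

Rearranging for d: d = [D / (1.65 · (2860/2800)^0.262 · 19200^0.4 · 3.71^-0.25)]^(1/0.75).
(2860/2800)^0.262 = 1.006
19200^0.4 = 51.68
3.71^-0.25 = 0.7205
Denominator = 1.65 × 1.006 × 51.68 × 0.7205 = 61.81
D / 61.81 = 640 / 61.81 = 10.35
d = 10.35^(1/0.75) = 10.35^1.3333 = 22.55 m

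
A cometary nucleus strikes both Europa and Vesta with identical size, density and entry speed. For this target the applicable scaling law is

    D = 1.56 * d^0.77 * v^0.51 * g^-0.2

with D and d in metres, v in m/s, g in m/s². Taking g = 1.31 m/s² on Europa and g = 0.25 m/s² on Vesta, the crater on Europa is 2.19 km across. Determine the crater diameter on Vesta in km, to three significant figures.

All impactor-dependent factors cancel in the ratio, leaving D_Vesta/D_Europa = (g_Vesta/g_Europa)^-0.2.
(0.25/1.31)^-0.2 = 0.1908^-0.2 = 1.393
D_Vesta = 1.393 × 2.19 km = 3.05 km

D ≈ 3.05 km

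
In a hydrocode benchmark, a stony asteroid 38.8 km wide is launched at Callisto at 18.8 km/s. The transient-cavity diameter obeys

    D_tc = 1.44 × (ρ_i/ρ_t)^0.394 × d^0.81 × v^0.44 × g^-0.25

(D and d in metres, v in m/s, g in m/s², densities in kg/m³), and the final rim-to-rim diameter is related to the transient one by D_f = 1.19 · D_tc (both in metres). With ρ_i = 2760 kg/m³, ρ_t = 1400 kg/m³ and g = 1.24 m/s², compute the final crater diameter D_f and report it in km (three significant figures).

D_f ≈ 840 km

In SI: d = 38800 m, v = 18800 m/s.
(ρ_i/ρ_t)^0.394 = (2760/1400)^0.394 = 1.307
d^0.81 = 38800^0.81 = 5211
v^0.44 = 18800^0.44 = 75.97
g^-0.25 = 1.24^-0.25 = 0.9476
D_tc = 1.44 × 1.307 × 5211 × 75.97 × 0.9476 = 7.060 × 10^5 m
D_f = 1.19 × 7.060 × 10^5 = 8.401 × 10^5 m
     = 840.1 km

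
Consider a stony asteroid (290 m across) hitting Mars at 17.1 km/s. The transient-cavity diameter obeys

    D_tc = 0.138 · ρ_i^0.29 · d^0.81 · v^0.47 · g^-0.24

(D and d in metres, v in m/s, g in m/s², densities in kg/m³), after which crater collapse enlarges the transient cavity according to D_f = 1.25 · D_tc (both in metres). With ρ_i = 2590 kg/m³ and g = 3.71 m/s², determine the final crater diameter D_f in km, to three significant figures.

D_f ≈ 11.9 km

v = 17100 m/s.
ρ_i^0.29 = 2590^0.29 = 9.769
d^0.81 = 290^0.81 = 98.75
v^0.47 = 17100^0.47 = 97.61
g^-0.24 = 3.71^-0.24 = 0.7300
D_tc = 0.138 × 9.769 × 98.75 × 97.61 × 0.7300 = 9486 m
D_f = 1.25 × 9486 = 11858 m
     = 11.86 km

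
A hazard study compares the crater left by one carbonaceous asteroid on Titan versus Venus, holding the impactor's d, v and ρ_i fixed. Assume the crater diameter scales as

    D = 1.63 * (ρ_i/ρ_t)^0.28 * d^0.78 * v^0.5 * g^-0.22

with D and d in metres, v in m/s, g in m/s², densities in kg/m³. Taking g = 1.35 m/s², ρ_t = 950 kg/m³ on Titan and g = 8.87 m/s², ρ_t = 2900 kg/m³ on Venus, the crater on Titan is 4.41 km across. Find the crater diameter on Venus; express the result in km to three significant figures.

D ≈ 2.13 km

The impactor-only factors (d, v, ρ_i) cancel in the ratio, leaving D_Venus/D_Titan = (g_Venus/g_Titan)^-0.22 · (ρ_t,Titan/ρ_t,Venus)^0.28.
(8.87/1.35)^-0.22 = 6.570^-0.22 = 0.6609
(950/2900)^0.28 = 0.3276^0.28 = 0.7316
Ratio = 0.6609 × 0.7316 = 0.4835
D_Venus = 0.4835 × 4.41 km = 2.13 km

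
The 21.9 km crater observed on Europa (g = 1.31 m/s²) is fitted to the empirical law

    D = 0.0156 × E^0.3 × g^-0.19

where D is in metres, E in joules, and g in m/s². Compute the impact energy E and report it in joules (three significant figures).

Rearranging: E = [D / (0.0156 · g^-0.19)]^(1/0.3).
D = 21900 m.
g^-0.19 = 1.31^-0.19 = 0.9500
D / (0.0156 × 0.9500) = 21900 / (0.01482) = 1.478 × 10^6
E = (1.478 × 10^6)^3.3333 = 3.676 × 10^20 J

E ≈ 3.68 × 10^20 J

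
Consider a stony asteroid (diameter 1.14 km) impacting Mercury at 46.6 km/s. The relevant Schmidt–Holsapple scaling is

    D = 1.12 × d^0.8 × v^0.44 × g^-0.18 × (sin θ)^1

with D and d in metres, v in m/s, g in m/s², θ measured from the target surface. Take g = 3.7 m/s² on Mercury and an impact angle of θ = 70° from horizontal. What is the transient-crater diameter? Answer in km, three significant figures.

In SI units: d = 1140 m, v = 46600 m/s.
d^0.8 = 1140^0.8 = 278.9
v^0.44 = 46600^0.44 = 113.3
g^-0.18 = 3.7^-0.18 = 0.7902
(sin 70°)^1 = 0.9397^1 = 0.9397
D = 1.12 × 278.9 × 113.3 × 0.7902 × 0.9397 = 26280 m
   = 26.28 km

D ≈ 26.3 km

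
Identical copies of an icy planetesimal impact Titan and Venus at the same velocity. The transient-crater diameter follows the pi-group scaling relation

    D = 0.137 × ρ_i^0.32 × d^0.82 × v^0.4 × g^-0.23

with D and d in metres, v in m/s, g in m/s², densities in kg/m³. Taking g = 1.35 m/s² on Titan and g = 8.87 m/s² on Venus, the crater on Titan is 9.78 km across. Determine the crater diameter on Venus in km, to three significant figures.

All impactor-dependent factors cancel in the ratio, leaving D_Venus/D_Titan = (g_Venus/g_Titan)^-0.23.
(8.87/1.35)^-0.23 = 6.570^-0.23 = 0.6486
D_Venus = 0.6486 × 9.78 km = 6.34 km

D ≈ 6.34 km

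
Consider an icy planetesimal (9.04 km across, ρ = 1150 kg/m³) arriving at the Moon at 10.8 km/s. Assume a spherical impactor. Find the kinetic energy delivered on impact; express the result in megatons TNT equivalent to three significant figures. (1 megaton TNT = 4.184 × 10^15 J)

E ≈ 6.20 × 10^6 Mt TNT

d = 9040 m; v = 10800 m/s.
Mass m = (π/6) ρ d³ = (π/6) × 1150 × (9040)³ = 4.448 × 10^14 kg
E = ½ m v² = 0.5 × 4.448 × 10^14 × (10800)² = 2.594 × 10^22 J
   = 2.594 × 10^22 / 4.184×10^15 = 6.200 × 10^6 Mt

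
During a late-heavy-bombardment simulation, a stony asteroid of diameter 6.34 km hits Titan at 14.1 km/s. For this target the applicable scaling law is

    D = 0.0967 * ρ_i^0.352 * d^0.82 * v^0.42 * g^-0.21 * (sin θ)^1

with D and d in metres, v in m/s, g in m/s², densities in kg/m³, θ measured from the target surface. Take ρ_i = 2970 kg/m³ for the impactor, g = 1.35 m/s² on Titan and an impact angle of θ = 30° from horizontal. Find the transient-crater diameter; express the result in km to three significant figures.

In SI units: d = 6340 m, v = 14100 m/s.
ρ_i^0.352 = 2970^0.352 = 16.69
d^0.82 = 6340^0.82 = 1311
v^0.42 = 14100^0.42 = 55.29
g^-0.21 = 1.35^-0.21 = 0.9389
(sin 30°)^1 = 0.5000^1 = 0.5000
D = 0.0967 × 16.69 × 1311 × 55.29 × 0.9389 × 0.5000 = 54919 m
   = 54.92 km

D ≈ 54.9 km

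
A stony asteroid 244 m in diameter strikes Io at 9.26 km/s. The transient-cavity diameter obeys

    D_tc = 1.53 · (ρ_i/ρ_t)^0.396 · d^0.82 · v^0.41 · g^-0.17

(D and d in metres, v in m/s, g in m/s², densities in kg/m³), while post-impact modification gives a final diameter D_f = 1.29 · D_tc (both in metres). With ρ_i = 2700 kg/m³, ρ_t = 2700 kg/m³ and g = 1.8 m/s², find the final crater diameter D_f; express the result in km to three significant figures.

D_f ≈ 6.85 km

v = 9260 m/s.
(ρ_i/ρ_t)^0.396 = (2700/2700)^0.396 = 1.000
d^0.82 = 244^0.82 = 90.71
v^0.41 = 9260^0.41 = 42.30
g^-0.17 = 1.8^-0.17 = 0.9049
D_tc = 1.53 × 1.000 × 90.71 × 42.30 × 0.9049 = 5312 m
D_f = 1.29 × 5312 = 6852 m
     = 6.852 km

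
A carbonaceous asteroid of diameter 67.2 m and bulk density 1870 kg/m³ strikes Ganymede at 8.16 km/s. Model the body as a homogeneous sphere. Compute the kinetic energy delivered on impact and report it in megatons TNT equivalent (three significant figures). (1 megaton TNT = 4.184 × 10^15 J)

v = 8160 m/s.
Mass m = (π/6) ρ d³ = (π/6) × 1870 × (67.2)³ = 2.971 × 10^8 kg
E = ½ m v² = 0.5 × 2.971 × 10^8 × (8160)² = 9.891 × 10^15 J
   = 9.891 × 10^15 / 4.184×10^15 = 2.364 Mt

E ≈ 2.36 Mt TNT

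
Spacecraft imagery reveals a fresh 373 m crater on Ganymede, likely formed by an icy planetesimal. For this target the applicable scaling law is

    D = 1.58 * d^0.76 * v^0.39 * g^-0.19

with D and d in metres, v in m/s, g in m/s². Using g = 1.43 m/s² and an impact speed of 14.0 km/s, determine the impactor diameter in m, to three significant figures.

d ≈ 10.8 m

Rearranging for d: d = [D / (1.58 · 14000^0.39 · 1.43^-0.19)]^(1/0.76).
14000^0.39 = 41.40
1.43^-0.19 = 0.9343
Denominator = 1.58 × 41.40 × 0.9343 = 61.11
D / 61.11 = 373 / 61.11 = 6.104
d = 6.104^(1/0.76) = 6.104^1.3158 = 10.81 m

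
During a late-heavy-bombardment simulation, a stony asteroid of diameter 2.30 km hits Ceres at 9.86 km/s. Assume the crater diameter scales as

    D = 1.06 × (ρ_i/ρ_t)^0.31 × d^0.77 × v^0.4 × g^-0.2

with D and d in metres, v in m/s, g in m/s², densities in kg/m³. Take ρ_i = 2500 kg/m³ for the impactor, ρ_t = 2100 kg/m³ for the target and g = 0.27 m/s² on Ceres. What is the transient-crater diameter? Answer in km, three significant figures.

In SI units: d = 2300 m, v = 9860 m/s.
(ρ_i/ρ_t)^0.31 = (2500/2100)^0.31 = 1.056
d^0.77 = 2300^0.77 = 387.7
v^0.4 = 9860^0.4 = 39.59
g^-0.2 = 0.27^-0.2 = 1.299
D = 1.06 × 1.056 × 387.7 × 39.59 × 1.299 = 22318 m
   = 22.32 km

D ≈ 22.3 km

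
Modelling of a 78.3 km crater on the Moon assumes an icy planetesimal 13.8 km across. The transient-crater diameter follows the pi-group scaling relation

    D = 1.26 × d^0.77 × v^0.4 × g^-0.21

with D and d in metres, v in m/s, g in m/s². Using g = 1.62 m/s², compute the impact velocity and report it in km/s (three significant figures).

Rearranging for v: v = [D / (1.26 · 13800^0.77 · 1.62^-0.21)]^(1/0.4).
D = 78300 m.
13800^0.77 = 1541
1.62^-0.21 = 0.9037
Denominator = 1.26 × 1541 × 0.9037 = 1755
D / 1755 = 78300 / 1755 = 44.62
v = 44.62^(1/0.4) = 44.62^2.5 = 13299 m/s

v ≈ 13.3 km/s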